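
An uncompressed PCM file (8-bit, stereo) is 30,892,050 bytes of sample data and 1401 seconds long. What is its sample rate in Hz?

Bytes = sample_rate × seconds × bytes_per_sample × channels.
sample_rate = 30,892,050 / (1,401 × 1 × 2) = 30,892,050 / 2,802 = 11,025 Hz.

11,025 Hz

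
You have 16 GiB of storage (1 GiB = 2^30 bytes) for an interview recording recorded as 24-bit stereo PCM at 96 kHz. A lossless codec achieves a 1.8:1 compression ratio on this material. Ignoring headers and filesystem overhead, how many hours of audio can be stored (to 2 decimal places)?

Uncompressed byte rate = 96,000 × 3 × 2 = 576,000 bytes/s.
After 1.8:1 compression, effective rate ≈ 320000 bytes/s.
Capacity = 16 × 1,073,741,824 = 17,179,869,184 bytes.
17,179,869,184 / effective rate ≈ 53687.09 s → 14.91 hours.

14.91 hours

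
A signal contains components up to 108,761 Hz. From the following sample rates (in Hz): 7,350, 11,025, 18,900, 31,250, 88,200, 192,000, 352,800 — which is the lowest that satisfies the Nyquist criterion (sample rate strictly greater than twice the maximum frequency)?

Need sample rate > 2 × 108,761 = 217,522 Hz.
Lowest listed rate above 217,522 Hz is 352,800 Hz.

352,800 Hz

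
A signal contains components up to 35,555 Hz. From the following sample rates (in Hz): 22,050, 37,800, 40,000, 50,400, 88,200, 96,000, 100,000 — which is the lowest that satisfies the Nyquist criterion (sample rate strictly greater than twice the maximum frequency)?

Need sample rate > 2 × 35,555 = 71,110 Hz.
Lowest listed rate above 71,110 Hz is 88,200 Hz.

88,200 Hz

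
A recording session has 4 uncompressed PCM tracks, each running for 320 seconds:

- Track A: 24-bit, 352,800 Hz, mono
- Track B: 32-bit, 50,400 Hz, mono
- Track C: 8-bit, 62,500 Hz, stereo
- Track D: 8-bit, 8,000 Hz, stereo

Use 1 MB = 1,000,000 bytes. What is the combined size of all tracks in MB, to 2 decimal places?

448.32 MB

Track A: 352,800 × 320 × 3 × 1 = 338,688,000 bytes.
Track B: 50,400 × 320 × 4 × 1 = 64,512,000 bytes.
Track C: 62,500 × 320 × 1 × 2 = 40,000,000 bytes.
Track D: 8,000 × 320 × 1 × 2 = 5,120,000 bytes.
Total = 448,320,000 bytes = 448.32 MB.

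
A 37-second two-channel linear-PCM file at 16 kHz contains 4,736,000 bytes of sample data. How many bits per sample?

32 bits

Bytes per sample = 4,736,000 / (16,000 × 37 × 2) = 4,736,000 / 1,184,000 = 4.
Bit depth = 4 × 8 = 32 bits.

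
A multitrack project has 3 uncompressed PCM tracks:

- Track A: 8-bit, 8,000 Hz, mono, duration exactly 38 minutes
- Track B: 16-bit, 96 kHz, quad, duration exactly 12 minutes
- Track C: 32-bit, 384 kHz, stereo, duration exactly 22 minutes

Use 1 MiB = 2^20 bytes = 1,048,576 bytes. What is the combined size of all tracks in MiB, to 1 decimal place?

4411.9 MiB

Track A: exactly 38 minutes = 2,280 s; 8,000 × 2,280 × 1 × 1 = 18,240,000 bytes.
Track B: exactly 12 minutes = 720 s; 96,000 × 720 × 2 × 4 = 552,960,000 bytes.
Track C: exactly 22 minutes = 1,320 s; 384,000 × 1,320 × 4 × 2 = 4,055,040,000 bytes.
Total = 4,626,240,000 bytes = 4411.9 MiB.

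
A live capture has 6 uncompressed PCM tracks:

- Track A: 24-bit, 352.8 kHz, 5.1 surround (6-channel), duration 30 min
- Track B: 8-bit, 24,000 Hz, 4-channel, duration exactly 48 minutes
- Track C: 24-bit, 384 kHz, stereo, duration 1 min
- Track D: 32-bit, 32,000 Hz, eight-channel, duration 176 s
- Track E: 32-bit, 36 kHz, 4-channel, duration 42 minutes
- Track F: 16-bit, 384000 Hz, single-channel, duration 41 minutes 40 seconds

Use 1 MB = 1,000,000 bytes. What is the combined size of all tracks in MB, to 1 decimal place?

15397.2 MB

Track A: 30 min = 1,800 s; 352,800 × 1,800 × 3 × 6 = 11,430,720,000 bytes.
Track B: exactly 48 minutes = 2,880 s; 24,000 × 2,880 × 1 × 4 = 276,480,000 bytes.
Track C: 1 min = 60 s; 384,000 × 60 × 3 × 2 = 138,240,000 bytes.
Track D: 32,000 × 176 × 4 × 8 = 180,224,000 bytes.
Track E: 42 minutes = 2,520 s; 36,000 × 2,520 × 4 × 4 = 1,451,520,000 bytes.
Track F: 41 minutes 40 seconds = 2,500 s; 384,000 × 2,500 × 2 × 1 = 1,920,000,000 bytes.
Total = 15,397,184,000 bytes = 15397.2 MB.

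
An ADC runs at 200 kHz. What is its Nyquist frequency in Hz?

100,000 Hz

Nyquist frequency = sample rate / 2 = 200,000 / 2 = 100,000 Hz.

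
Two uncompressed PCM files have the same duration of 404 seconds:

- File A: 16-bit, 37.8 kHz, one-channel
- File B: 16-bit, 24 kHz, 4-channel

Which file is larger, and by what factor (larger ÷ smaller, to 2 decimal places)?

File A: 37,800 × 2 × 1 = 75,600 bytes/s.
File B: 24,000 × 2 × 4 = 192,000 bytes/s.
File B is larger; ratio = 77,568,000 / 30,542,400 = 2.54.

File B, by a factor of 2.54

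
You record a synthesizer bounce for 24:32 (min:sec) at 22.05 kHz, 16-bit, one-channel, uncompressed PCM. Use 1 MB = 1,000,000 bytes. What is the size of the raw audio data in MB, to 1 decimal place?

64.9 MB

Duration = 24:32 (min:sec) = 1,472 s.
Bytes = 22,050 samples/s × 1,472 s × 2 bytes/sample × 1 ch = 64,915,200 bytes.
64,915,200 / 1,000,000 = 64.9 MB.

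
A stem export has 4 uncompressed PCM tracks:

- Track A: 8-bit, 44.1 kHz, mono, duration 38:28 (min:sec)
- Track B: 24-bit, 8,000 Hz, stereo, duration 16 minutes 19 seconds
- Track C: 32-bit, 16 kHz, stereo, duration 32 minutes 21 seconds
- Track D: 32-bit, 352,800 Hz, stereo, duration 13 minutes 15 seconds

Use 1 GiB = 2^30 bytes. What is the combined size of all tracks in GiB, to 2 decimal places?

Track A: 38:28 (min:sec) = 2,308 s; 44,100 × 2,308 × 1 × 1 = 101,782,800 bytes.
Track B: 16 minutes 19 seconds = 979 s; 8,000 × 979 × 3 × 2 = 46,992,000 bytes.
Track C: 32 minutes 21 seconds = 1,941 s; 16,000 × 1,941 × 4 × 2 = 248,448,000 bytes.
Track D: 13 minutes 15 seconds = 795 s; 352,800 × 795 × 4 × 2 = 2,243,808,000 bytes.
Total = 2,641,030,800 bytes = 2.46 GiB.

2.46 GiB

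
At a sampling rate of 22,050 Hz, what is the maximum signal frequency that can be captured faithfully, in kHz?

11.025 kHz

Nyquist frequency = sample rate / 2 = 22,050 / 2 = 11.025 kHz.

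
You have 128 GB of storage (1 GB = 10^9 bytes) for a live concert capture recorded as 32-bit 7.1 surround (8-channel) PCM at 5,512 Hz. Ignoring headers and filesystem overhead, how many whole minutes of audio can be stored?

12,094 minutes

Uncompressed byte rate = 5,512 × 4 × 8 = 176,384 bytes/s.
Capacity = 128 × 1,000,000,000 = 128,000,000,000 bytes.
128,000,000,000 / 176,384 ≈ 725689.4 s → 12,094 minutes.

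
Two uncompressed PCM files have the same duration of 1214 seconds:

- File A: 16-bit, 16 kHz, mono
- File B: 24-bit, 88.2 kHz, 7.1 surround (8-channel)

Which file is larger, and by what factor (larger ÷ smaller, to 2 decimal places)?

File B, by a factor of 66.15

File A: 16,000 × 2 × 1 = 32,000 bytes/s.
File B: 88,200 × 3 × 8 = 2,116,800 bytes/s.
File B is larger; ratio = 2,569,795,200 / 38,848,000 = 66.15.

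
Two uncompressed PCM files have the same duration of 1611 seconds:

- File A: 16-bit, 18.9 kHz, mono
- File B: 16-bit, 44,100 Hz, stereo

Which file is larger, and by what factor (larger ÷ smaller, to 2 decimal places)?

File A: 18,900 × 2 × 1 = 37,800 bytes/s.
File B: 44,100 × 2 × 2 = 176,400 bytes/s.
File B is larger; ratio = 284,180,400 / 60,895,800 = 4.67.

File B, by a factor of 4.67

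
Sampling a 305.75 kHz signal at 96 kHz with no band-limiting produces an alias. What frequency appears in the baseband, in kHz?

17.75 kHz

Nyquist = 96,000/2 = 48,000 Hz; 305,750 Hz exceeds it.
Alias = |305,750 − 3×96,000| = |305,750 − 288,000| = 17,750 Hz = 17.75 kHz.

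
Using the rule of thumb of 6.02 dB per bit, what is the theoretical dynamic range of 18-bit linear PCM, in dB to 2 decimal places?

18 × 6.02 = 108.36 dB.

108.36 dB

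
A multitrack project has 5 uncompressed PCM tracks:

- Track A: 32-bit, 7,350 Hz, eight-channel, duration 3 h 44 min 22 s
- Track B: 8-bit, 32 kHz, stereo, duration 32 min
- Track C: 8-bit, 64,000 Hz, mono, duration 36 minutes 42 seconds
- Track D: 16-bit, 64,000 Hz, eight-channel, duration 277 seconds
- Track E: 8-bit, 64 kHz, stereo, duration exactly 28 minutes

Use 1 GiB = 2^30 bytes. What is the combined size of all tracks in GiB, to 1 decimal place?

Track A: 3 h 44 min 22 s = 13,462 s; 7,350 × 13,462 × 4 × 8 = 3,166,262,400 bytes.
Track B: 32 min = 1,920 s; 32,000 × 1,920 × 1 × 2 = 122,880,000 bytes.
Track C: 36 minutes 42 seconds = 2,202 s; 64,000 × 2,202 × 1 × 1 = 140,928,000 bytes.
Track D: 64,000 × 277 × 2 × 8 = 283,648,000 bytes.
Track E: exactly 28 minutes = 1,680 s; 64,000 × 1,680 × 1 × 2 = 215,040,000 bytes.
Total = 3,928,758,400 bytes = 3.7 GiB.

3.7 GiB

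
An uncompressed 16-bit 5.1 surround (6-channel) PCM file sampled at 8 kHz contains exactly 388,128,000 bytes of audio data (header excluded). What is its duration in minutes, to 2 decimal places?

67.38 minutes

Byte rate = 8,000 × 2 × 6 = 96,000 bytes/s.
Duration = 388,128,000 / 96,000 = 4,043 s.
4,043 s / 60 = 67.38 minutes.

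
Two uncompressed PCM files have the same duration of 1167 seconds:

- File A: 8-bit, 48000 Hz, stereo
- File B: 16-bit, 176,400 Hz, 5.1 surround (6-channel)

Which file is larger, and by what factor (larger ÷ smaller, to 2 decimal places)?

File A: 48,000 × 1 × 2 = 96,000 bytes/s.
File B: 176,400 × 2 × 6 = 2,116,800 bytes/s.
File B is larger; ratio = 2,470,305,600 / 112,032,000 = 22.05.

File B, by a factor of 22.05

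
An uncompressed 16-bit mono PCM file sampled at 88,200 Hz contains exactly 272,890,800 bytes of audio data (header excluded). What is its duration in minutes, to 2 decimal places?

Byte rate = 88,200 × 2 × 1 = 176,400 bytes/s.
Duration = 272,890,800 / 176,400 = 1,547 s.
1,547 s / 60 = 25.78 minutes.

25.78 minutes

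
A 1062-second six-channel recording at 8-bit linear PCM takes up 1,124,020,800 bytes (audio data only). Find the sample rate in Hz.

176,400 Hz

Bytes = sample_rate × seconds × bytes_per_sample × channels.
sample_rate = 1,124,020,800 / (1,062 × 1 × 6) = 1,124,020,800 / 6,372 = 176,400 Hz.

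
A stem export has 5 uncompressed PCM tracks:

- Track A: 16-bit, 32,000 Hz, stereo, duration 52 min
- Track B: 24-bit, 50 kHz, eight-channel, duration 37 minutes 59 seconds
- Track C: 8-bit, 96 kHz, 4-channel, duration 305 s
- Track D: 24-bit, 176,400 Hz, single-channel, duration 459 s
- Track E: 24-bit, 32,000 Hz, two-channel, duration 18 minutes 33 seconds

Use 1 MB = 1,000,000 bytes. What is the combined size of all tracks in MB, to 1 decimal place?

Track A: 52 min = 3,120 s; 32,000 × 3,120 × 2 × 2 = 399,360,000 bytes.
Track B: 37 minutes 59 seconds = 2,279 s; 50,000 × 2,279 × 3 × 8 = 2,734,800,000 bytes.
Track C: 96,000 × 305 × 1 × 4 = 117,120,000 bytes.
Track D: 176,400 × 459 × 3 × 1 = 242,902,800 bytes.
Track E: 18 minutes 33 seconds = 1,113 s; 32,000 × 1,113 × 3 × 2 = 213,696,000 bytes.
Total = 3,707,878,800 bytes = 3707.9 MB.

3707.9 MB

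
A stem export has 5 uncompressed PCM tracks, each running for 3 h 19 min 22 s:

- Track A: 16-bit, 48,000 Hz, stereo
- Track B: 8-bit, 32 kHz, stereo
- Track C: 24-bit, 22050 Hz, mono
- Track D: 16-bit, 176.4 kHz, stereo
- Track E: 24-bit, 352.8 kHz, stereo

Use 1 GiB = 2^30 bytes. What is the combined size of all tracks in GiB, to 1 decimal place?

3 h 19 min 22 s = 11,962 s.
Track A: 48,000 × 11,962 × 2 × 2 = 2,296,704,000 bytes.
Track B: 32,000 × 11,962 × 1 × 2 = 765,568,000 bytes.
Track C: 22,050 × 11,962 × 3 × 1 = 791,286,300 bytes.
Track D: 176,400 × 11,962 × 2 × 2 = 8,440,387,200 bytes.
Track E: 352,800 × 11,962 × 3 × 2 = 25,321,161,600 bytes.
Total = 37,615,107,100 bytes = 35.0 GiB.

35.0 GiB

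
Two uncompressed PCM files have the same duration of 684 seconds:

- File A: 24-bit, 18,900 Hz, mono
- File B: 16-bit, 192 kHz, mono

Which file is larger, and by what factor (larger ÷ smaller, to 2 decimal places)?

File A: 18,900 × 3 × 1 = 56,700 bytes/s.
File B: 192,000 × 2 × 1 = 384,000 bytes/s.
File B is larger; ratio = 262,656,000 / 38,782,800 = 6.77.

File B, by a factor of 6.77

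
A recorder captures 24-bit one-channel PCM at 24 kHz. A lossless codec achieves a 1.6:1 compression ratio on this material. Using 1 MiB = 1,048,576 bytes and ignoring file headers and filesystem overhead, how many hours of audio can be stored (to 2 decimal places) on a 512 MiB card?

3.31 hours

Uncompressed byte rate = 24,000 × 3 × 1 = 72,000 bytes/s.
After 1.6:1 compression, effective rate ≈ 45000 bytes/s.
Capacity = 512 × 1,048,576 = 536,870,912 bytes.
536,870,912 / effective rate ≈ 11930.46 s → 3.31 hours.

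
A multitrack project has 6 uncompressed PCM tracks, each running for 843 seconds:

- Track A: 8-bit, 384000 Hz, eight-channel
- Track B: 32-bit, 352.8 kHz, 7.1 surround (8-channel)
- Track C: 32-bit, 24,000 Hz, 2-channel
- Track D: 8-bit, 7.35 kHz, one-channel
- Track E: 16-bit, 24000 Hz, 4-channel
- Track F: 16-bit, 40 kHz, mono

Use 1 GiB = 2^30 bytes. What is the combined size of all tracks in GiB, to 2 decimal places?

Track A: 384,000 × 843 × 1 × 8 = 2,589,696,000 bytes.
Track B: 352,800 × 843 × 4 × 8 = 9,517,132,800 bytes.
Track C: 24,000 × 843 × 4 × 2 = 161,856,000 bytes.
Track D: 7,350 × 843 × 1 × 1 = 6,196,050 bytes.
Track E: 24,000 × 843 × 2 × 4 = 161,856,000 bytes.
Track F: 40,000 × 843 × 2 × 1 = 67,440,000 bytes.
Total = 12,504,176,850 bytes = 11.65 GiB.

11.65 GiB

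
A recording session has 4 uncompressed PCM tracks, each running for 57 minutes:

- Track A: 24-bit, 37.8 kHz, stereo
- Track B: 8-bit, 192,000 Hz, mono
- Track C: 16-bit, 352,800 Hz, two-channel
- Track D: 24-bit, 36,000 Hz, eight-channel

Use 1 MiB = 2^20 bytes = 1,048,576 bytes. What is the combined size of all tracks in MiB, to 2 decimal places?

8786.66 MiB

57 minutes = 3,420 s.
Track A: 37,800 × 3,420 × 3 × 2 = 775,656,000 bytes.
Track B: 192,000 × 3,420 × 1 × 1 = 656,640,000 bytes.
Track C: 352,800 × 3,420 × 2 × 2 = 4,826,304,000 bytes.
Track D: 36,000 × 3,420 × 3 × 8 = 2,954,880,000 bytes.
Total = 9,213,480,000 bytes = 8786.66 MiB.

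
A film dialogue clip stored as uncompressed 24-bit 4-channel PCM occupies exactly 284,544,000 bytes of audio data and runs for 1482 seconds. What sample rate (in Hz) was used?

Bytes = sample_rate × seconds × bytes_per_sample × channels.
sample_rate = 284,544,000 / (1,482 × 3 × 4) = 284,544,000 / 17,784 = 16,000 Hz.

16,000 Hz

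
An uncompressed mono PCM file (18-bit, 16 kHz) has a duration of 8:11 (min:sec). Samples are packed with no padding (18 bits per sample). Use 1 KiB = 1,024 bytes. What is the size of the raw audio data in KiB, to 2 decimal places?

17261.72 KiB

Duration = 8:11 (min:sec) = 491 s.
Bits = 16,000 × 491 × 18 × 1 = 141,408,000 bits = 17,676,000 bytes.
17,676,000 / 1,024 = 17261.72 KiB.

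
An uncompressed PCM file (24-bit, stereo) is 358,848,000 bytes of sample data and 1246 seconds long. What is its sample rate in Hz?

48,000 Hz

Bytes = sample_rate × seconds × bytes_per_sample × channels.
sample_rate = 358,848,000 / (1,246 × 3 × 2) = 358,848,000 / 7,476 = 48,000 Hz.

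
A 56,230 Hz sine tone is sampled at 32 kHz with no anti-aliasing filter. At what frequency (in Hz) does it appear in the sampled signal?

Nyquist = 32,000/2 = 16,000 Hz; 56,230 Hz exceeds it.
Alias = |56,230 − 2×32,000| = |56,230 − 64,000| = 7,770 Hz.

7,770 Hz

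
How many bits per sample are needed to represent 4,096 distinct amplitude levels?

12 bits

log2(4,096) = 12.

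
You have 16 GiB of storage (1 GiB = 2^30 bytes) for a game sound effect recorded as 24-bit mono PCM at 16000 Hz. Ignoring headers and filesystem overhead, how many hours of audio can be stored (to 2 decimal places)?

99.42 hours

Uncompressed byte rate = 16,000 × 3 × 1 = 48,000 bytes/s.
Capacity = 16 × 1,073,741,824 = 17,179,869,184 bytes.
17,179,869,184 / 48,000 ≈ 357913.94 s → 99.42 hours.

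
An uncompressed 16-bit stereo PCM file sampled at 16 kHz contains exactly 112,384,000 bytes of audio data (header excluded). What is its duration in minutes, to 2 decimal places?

29.27 minutes

Byte rate = 16,000 × 2 × 2 = 64,000 bytes/s.
Duration = 112,384,000 / 64,000 = 1,756 s.
1,756 s / 60 = 29.27 minutes.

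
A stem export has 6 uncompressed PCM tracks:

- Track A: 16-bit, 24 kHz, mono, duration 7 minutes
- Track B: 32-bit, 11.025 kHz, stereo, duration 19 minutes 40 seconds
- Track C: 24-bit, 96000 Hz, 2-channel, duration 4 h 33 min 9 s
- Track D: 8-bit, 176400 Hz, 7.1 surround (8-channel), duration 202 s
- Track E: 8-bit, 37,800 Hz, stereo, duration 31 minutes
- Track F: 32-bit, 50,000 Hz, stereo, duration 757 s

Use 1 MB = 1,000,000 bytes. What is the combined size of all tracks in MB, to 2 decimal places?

10292.78 MB

Track A: 7 minutes = 420 s; 24,000 × 420 × 2 × 1 = 20,160,000 bytes.
Track B: 19 minutes 40 seconds = 1,180 s; 11,025 × 1,180 × 4 × 2 = 104,076,000 bytes.
Track C: 4 h 33 min 9 s = 16,389 s; 96,000 × 16,389 × 3 × 2 = 9,440,064,000 bytes.
Track D: 176,400 × 202 × 1 × 8 = 285,062,400 bytes.
Track E: 31 minutes = 1,860 s; 37,800 × 1,860 × 1 × 2 = 140,616,000 bytes.
Track F: 50,000 × 757 × 4 × 2 = 302,800,000 bytes.
Total = 10,292,778,400 bytes = 10292.78 MB.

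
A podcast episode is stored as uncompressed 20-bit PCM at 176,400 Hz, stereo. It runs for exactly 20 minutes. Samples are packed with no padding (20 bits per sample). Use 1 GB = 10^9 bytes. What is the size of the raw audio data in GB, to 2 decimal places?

Duration = exactly 20 minutes = 1,200 s.
Bits = 176,400 × 1,200 × 20 × 2 = 8,467,200,000 bits = 1,058,400,000 bytes.
1,058,400,000 / 1,000,000,000 = 1.06 GB.

1.06 GB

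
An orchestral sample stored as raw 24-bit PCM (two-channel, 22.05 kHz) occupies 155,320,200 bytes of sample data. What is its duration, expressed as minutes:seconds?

19:34

Byte rate = 22,050 × 3 × 2 = 132,300 bytes/s.
Duration = 155,320,200 / 132,300 = 1,174 s.
1,174 s = 19:34.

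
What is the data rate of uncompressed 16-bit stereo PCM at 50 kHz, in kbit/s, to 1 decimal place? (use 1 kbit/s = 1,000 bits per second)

1600.0 kbit/s

Bit rate = 50,000 × 16 × 2 = 1,600,000 bits/s.
= 1600.0 kbit/s.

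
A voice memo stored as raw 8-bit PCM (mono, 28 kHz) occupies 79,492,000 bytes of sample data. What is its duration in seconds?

Byte rate = 28,000 × 1 × 1 = 28,000 bytes/s.
Duration = 79,492,000 / 28,000 = 2,839 s.

2,839 seconds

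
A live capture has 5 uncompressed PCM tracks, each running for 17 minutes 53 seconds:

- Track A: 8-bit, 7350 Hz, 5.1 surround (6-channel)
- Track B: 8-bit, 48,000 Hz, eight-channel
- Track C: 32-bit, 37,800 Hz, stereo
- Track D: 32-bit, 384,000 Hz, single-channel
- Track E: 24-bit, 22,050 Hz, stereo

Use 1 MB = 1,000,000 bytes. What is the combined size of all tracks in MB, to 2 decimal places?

17 minutes 53 seconds = 1,073 s.
Track A: 7,350 × 1,073 × 1 × 6 = 47,319,300 bytes.
Track B: 48,000 × 1,073 × 1 × 8 = 412,032,000 bytes.
Track C: 37,800 × 1,073 × 4 × 2 = 324,475,200 bytes.
Track D: 384,000 × 1,073 × 4 × 1 = 1,648,128,000 bytes.
Track E: 22,050 × 1,073 × 3 × 2 = 141,957,900 bytes.
Total = 2,573,912,400 bytes = 2573.91 MB.

2573.91 MB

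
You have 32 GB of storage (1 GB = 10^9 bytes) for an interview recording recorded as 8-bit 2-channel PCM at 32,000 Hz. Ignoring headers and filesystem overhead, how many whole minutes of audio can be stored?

Uncompressed byte rate = 32,000 × 1 × 2 = 64,000 bytes/s.
Capacity = 32 × 1,000,000,000 = 32,000,000,000 bytes.
32,000,000,000 / 64,000 ≈ 500000 s → 8,333 minutes.

8,333 minutes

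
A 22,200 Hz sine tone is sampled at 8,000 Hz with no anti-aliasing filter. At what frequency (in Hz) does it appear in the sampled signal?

1,800 Hz

Nyquist = 8,000/2 = 4,000 Hz; 22,200 Hz exceeds it.
Alias = |22,200 − 3×8,000| = |22,200 − 24,000| = 1,800 Hz.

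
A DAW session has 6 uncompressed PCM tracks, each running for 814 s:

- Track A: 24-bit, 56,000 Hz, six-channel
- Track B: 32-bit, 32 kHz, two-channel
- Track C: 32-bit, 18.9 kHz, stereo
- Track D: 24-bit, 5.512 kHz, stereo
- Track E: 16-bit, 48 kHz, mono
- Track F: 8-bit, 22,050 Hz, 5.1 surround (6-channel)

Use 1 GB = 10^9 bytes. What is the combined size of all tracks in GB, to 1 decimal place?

Track A: 56,000 × 814 × 3 × 6 = 820,512,000 bytes.
Track B: 32,000 × 814 × 4 × 2 = 208,384,000 bytes.
Track C: 18,900 × 814 × 4 × 2 = 123,076,800 bytes.
Track D: 5,512 × 814 × 3 × 2 = 26,920,608 bytes.
Track E: 48,000 × 814 × 2 × 1 = 78,144,000 bytes.
Track F: 22,050 × 814 × 1 × 6 = 107,692,200 bytes.
Total = 1,364,729,608 bytes = 1.4 GB.

1.4 GB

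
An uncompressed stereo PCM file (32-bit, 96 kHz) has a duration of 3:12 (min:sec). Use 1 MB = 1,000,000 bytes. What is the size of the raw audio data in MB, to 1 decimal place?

Duration = 3:12 (min:sec) = 192 s.
Bytes = 96,000 samples/s × 192 s × 4 bytes/sample × 2 ch = 147,456,000 bytes.
147,456,000 / 1,000,000 = 147.5 MB.

147.5 MB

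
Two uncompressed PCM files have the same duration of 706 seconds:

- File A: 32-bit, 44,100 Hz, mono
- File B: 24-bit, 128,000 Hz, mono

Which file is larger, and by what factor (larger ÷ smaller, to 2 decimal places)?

File B, by a factor of 2.18

File A: 44,100 × 4 × 1 = 176,400 bytes/s.
File B: 128,000 × 3 × 1 = 384,000 bytes/s.
File B is larger; ratio = 271,104,000 / 124,538,400 = 2.18.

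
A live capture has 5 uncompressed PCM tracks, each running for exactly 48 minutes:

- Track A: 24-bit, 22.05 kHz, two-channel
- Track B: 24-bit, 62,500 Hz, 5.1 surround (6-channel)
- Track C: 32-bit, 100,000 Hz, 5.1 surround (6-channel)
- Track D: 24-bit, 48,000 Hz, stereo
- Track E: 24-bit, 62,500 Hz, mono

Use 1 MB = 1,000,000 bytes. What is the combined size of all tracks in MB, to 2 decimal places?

11902.46 MB

exactly 48 minutes = 2,880 s.
Track A: 22,050 × 2,880 × 3 × 2 = 381,024,000 bytes.
Track B: 62,500 × 2,880 × 3 × 6 = 3,240,000,000 bytes.
Track C: 100,000 × 2,880 × 4 × 6 = 6,912,000,000 bytes.
Track D: 48,000 × 2,880 × 3 × 2 = 829,440,000 bytes.
Track E: 62,500 × 2,880 × 3 × 1 = 540,000,000 bytes.
Total = 11,902,464,000 bytes = 11902.46 MB.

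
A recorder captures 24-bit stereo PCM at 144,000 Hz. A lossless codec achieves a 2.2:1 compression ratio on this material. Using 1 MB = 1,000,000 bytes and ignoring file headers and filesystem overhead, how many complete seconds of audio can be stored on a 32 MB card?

81 seconds

Uncompressed byte rate = 144,000 × 3 × 2 = 864,000 bytes/s.
After 2.2:1 compression, effective rate ≈ 392727.27 bytes/s.
Capacity = 32 × 1,000,000 = 32,000,000 bytes.
32,000,000 / effective rate ≈ 81.48 s → 81 seconds.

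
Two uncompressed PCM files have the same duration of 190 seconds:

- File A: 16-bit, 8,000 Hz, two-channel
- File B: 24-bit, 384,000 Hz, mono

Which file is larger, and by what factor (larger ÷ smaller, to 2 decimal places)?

File A: 8,000 × 2 × 2 = 32,000 bytes/s.
File B: 384,000 × 3 × 1 = 1,152,000 bytes/s.
File B is larger; ratio = 218,880,000 / 6,080,000 = 36.00.

File B, by a factor of 36.00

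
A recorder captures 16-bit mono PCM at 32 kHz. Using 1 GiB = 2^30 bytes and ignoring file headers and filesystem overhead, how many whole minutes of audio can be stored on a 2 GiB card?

Uncompressed byte rate = 32,000 × 2 × 1 = 64,000 bytes/s.
Capacity = 2 × 1,073,741,824 = 2,147,483,648 bytes.
2,147,483,648 / 64,000 ≈ 33554.43 s → 559 minutes.

559 minutes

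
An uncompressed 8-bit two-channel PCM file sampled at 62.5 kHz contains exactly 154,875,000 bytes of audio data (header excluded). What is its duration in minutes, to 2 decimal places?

20.65 minutes

Byte rate = 62,500 × 1 × 2 = 125,000 bytes/s.
Duration = 154,875,000 / 125,000 = 1,239 s.
1,239 s / 60 = 20.65 minutes.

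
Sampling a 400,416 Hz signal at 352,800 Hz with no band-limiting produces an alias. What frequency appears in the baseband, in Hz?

Nyquist = 352,800/2 = 176,400 Hz; 400,416 Hz exceeds it.
Alias = |400,416 − 1×352,800| = |400,416 − 352,800| = 47,616 Hz.

47,616 Hz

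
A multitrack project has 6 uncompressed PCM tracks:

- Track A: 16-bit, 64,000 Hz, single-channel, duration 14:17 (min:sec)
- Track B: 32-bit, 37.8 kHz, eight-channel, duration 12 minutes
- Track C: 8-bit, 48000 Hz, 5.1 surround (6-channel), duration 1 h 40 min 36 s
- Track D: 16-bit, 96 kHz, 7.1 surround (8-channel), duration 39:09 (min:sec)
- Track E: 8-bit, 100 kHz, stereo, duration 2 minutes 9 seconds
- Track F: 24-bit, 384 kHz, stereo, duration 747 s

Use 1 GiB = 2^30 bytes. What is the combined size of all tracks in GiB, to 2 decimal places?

7.52 GiB

Track A: 14:17 (min:sec) = 857 s; 64,000 × 857 × 2 × 1 = 109,696,000 bytes.
Track B: 12 minutes = 720 s; 37,800 × 720 × 4 × 8 = 870,912,000 bytes.
Track C: 1 h 40 min 36 s = 6,036 s; 48,000 × 6,036 × 1 × 6 = 1,738,368,000 bytes.
Track D: 39:09 (min:sec) = 2,349 s; 96,000 × 2,349 × 2 × 8 = 3,608,064,000 bytes.
Track E: 2 minutes 9 seconds = 129 s; 100,000 × 129 × 1 × 2 = 25,800,000 bytes.
Track F: 384,000 × 747 × 3 × 2 = 1,721,088,000 bytes.
Total = 8,073,928,000 bytes = 7.52 GiB.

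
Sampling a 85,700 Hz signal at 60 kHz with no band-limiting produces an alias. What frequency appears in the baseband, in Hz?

Nyquist = 60,000/2 = 30,000 Hz; 85,700 Hz exceeds it.
Alias = |85,700 − 1×60,000| = |85,700 − 60,000| = 25,700 Hz.

25,700 Hz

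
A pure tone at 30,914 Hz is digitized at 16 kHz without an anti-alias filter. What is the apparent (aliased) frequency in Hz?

1,086 Hz

Nyquist = 16,000/2 = 8,000 Hz; 30,914 Hz exceeds it.
Alias = |30,914 − 2×16,000| = |30,914 − 32,000| = 1,086 Hz.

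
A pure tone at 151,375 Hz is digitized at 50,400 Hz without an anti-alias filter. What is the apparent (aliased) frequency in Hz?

Nyquist = 50,400/2 = 25,200 Hz; 151,375 Hz exceeds it.
Alias = |151,375 − 3×50,400| = |151,375 − 151,200| = 175 Hz.

175 Hz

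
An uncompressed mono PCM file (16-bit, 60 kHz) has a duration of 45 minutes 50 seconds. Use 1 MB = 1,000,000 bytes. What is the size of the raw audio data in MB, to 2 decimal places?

330.00 MB

Duration = 45 minutes 50 seconds = 2,750 s.
Bytes = 60,000 samples/s × 2,750 s × 2 bytes/sample × 1 ch = 330,000,000 bytes.
330,000,000 / 1,000,000 = 330.00 MB.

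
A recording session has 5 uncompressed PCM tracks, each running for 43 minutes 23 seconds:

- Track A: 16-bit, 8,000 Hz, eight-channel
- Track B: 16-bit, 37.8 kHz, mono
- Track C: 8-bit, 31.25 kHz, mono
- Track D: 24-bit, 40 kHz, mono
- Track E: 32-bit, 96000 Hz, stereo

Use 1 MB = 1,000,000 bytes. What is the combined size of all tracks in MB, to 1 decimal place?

43 minutes 23 seconds = 2,603 s.
Track A: 8,000 × 2,603 × 2 × 8 = 333,184,000 bytes.
Track B: 37,800 × 2,603 × 2 × 1 = 196,786,800 bytes.
Track C: 31,250 × 2,603 × 1 × 1 = 81,343,750 bytes.
Track D: 40,000 × 2,603 × 3 × 1 = 312,360,000 bytes.
Track E: 96,000 × 2,603 × 4 × 2 = 1,999,104,000 bytes.
Total = 2,922,778,550 bytes = 2922.8 MB.

2922.8 MB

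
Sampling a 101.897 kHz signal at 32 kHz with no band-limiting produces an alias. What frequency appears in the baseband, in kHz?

5.897 kHz

Nyquist = 32,000/2 = 16,000 Hz; 101,897 Hz exceeds it.
Alias = |101,897 − 3×32,000| = |101,897 − 96,000| = 5,897 Hz = 5.897 kHz.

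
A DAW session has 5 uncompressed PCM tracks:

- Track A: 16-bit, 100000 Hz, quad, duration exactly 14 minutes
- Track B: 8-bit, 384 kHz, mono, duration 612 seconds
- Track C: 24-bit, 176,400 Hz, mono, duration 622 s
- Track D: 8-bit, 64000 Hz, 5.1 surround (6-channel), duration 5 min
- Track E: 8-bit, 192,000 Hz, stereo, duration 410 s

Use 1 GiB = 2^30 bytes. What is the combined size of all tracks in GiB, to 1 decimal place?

1.4 GiB

Track A: exactly 14 minutes = 840 s; 100,000 × 840 × 2 × 4 = 672,000,000 bytes.
Track B: 384,000 × 612 × 1 × 1 = 235,008,000 bytes.
Track C: 176,400 × 622 × 3 × 1 = 329,162,400 bytes.
Track D: 5 min = 300 s; 64,000 × 300 × 1 × 6 = 115,200,000 bytes.
Track E: 192,000 × 410 × 1 × 2 = 157,440,000 bytes.
Total = 1,508,810,400 bytes = 1.4 GiB.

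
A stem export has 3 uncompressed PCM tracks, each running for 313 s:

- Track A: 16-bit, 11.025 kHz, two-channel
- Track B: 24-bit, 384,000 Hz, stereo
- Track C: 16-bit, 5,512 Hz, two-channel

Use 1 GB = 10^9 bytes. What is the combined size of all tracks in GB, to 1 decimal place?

0.7 GB

Track A: 11,025 × 313 × 2 × 2 = 13,803,300 bytes.
Track B: 384,000 × 313 × 3 × 2 = 721,152,000 bytes.
Track C: 5,512 × 313 × 2 × 2 = 6,901,024 bytes.
Total = 741,856,324 bytes = 0.7 GB.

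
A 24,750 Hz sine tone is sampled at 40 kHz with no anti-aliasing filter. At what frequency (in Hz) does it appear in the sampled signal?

Nyquist = 40,000/2 = 20,000 Hz; 24,750 Hz exceeds it.
Alias = |24,750 − 1×40,000| = |24,750 − 40,000| = 15,250 Hz.

15,250 Hz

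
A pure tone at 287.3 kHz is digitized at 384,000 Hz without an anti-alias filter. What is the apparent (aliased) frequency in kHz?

96.7 kHz

Nyquist = 384,000/2 = 192,000 Hz; 287,300 Hz exceeds it.
Alias = |287,300 − 1×384,000| = |287,300 − 384,000| = 96,700 Hz = 96.7 kHz.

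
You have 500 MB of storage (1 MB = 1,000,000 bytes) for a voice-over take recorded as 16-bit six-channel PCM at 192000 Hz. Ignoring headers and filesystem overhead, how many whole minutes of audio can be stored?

3 minutes

Uncompressed byte rate = 192,000 × 2 × 6 = 2,304,000 bytes/s.
Capacity = 500 × 1,000,000 = 500,000,000 bytes.
500,000,000 / 2,304,000 ≈ 217.01 s → 3 minutes.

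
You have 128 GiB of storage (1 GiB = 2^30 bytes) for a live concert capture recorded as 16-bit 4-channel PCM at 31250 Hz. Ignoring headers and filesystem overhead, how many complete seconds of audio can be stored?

Uncompressed byte rate = 31,250 × 2 × 4 = 250,000 bytes/s.
Capacity = 128 × 1,073,741,824 = 137,438,953,472 bytes.
137,438,953,472 / 250,000 ≈ 549755.81 s → 549,755 seconds.

549,755 seconds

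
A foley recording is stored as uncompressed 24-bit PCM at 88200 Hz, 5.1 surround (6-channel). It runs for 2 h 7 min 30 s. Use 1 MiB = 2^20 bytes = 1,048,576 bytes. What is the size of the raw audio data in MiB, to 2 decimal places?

11582.51 MiB

Duration = 2 h 7 min 30 s = 7,650 s.
Bytes = 88,200 samples/s × 7,650 s × 3 bytes/sample × 6 ch = 12,145,140,000 bytes.
12,145,140,000 / 1,048,576 = 11582.51 MiB.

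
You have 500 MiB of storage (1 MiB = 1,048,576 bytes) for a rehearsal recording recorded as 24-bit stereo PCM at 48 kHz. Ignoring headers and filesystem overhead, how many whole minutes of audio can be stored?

30 minutes

Uncompressed byte rate = 48,000 × 3 × 2 = 288,000 bytes/s.
Capacity = 500 × 1,048,576 = 524,288,000 bytes.
524,288,000 / 288,000 ≈ 1820.44 s → 30 minutes.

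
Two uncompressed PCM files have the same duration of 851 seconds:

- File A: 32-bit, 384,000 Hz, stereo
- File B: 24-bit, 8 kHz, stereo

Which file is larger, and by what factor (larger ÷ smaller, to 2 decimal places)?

File A, by a factor of 64.00

File A: 384,000 × 4 × 2 = 3,072,000 bytes/s.
File B: 8,000 × 3 × 2 = 48,000 bytes/s.
File A is larger; ratio = 2,614,272,000 / 40,848,000 = 64.00.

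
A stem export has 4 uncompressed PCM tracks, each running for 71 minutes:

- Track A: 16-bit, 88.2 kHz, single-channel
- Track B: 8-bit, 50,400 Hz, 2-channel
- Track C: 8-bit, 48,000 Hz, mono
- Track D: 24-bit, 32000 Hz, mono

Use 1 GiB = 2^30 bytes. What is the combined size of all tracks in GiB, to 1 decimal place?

71 minutes = 4,260 s.
Track A: 88,200 × 4,260 × 2 × 1 = 751,464,000 bytes.
Track B: 50,400 × 4,260 × 1 × 2 = 429,408,000 bytes.
Track C: 48,000 × 4,260 × 1 × 1 = 204,480,000 bytes.
Track D: 32,000 × 4,260 × 3 × 1 = 408,960,000 bytes.
Total = 1,794,312,000 bytes = 1.7 GiB.

1.7 GiB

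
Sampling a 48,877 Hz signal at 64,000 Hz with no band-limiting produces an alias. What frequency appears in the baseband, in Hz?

15,123 Hz

Nyquist = 64,000/2 = 32,000 Hz; 48,877 Hz exceeds it.
Alias = |48,877 − 1×64,000| = |48,877 − 64,000| = 15,123 Hz.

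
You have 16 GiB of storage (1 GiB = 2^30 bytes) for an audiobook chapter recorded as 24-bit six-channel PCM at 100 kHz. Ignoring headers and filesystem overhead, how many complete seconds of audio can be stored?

Uncompressed byte rate = 100,000 × 3 × 6 = 1,800,000 bytes/s.
Capacity = 16 × 1,073,741,824 = 17,179,869,184 bytes.
17,179,869,184 / 1,800,000 ≈ 9544.37 s → 9,544 seconds.

9,544 seconds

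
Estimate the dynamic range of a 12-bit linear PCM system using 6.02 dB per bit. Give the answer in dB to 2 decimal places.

12 × 6.02 = 72.24 dB.

72.24 dB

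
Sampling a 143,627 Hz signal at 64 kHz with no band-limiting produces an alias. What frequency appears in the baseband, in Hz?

15,627 Hz

Nyquist = 64,000/2 = 32,000 Hz; 143,627 Hz exceeds it.
Alias = |143,627 − 2×64,000| = |143,627 − 128,000| = 15,627 Hz.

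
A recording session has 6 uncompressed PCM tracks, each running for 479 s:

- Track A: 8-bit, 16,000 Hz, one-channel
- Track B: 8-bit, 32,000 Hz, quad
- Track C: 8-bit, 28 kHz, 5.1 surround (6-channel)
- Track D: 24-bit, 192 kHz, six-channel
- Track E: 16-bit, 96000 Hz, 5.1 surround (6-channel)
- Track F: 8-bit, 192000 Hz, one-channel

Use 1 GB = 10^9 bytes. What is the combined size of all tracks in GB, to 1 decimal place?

Track A: 16,000 × 479 × 1 × 1 = 7,664,000 bytes.
Track B: 32,000 × 479 × 1 × 4 = 61,312,000 bytes.
Track C: 28,000 × 479 × 1 × 6 = 80,472,000 bytes.
Track D: 192,000 × 479 × 3 × 6 = 1,655,424,000 bytes.
Track E: 96,000 × 479 × 2 × 6 = 551,808,000 bytes.
Track F: 192,000 × 479 × 1 × 1 = 91,968,000 bytes.
Total = 2,448,648,000 bytes = 2.4 GB.

2.4 GB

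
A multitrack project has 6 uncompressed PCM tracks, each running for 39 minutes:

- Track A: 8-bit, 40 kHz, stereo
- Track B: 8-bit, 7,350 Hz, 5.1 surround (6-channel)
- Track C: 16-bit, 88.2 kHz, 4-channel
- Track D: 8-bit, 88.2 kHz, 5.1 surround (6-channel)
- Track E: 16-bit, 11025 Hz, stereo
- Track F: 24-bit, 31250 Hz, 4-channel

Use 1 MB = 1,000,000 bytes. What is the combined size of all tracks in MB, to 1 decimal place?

39 minutes = 2,340 s.
Track A: 40,000 × 2,340 × 1 × 2 = 187,200,000 bytes.
Track B: 7,350 × 2,340 × 1 × 6 = 103,194,000 bytes.
Track C: 88,200 × 2,340 × 2 × 4 = 1,651,104,000 bytes.
Track D: 88,200 × 2,340 × 1 × 6 = 1,238,328,000 bytes.
Track E: 11,025 × 2,340 × 2 × 2 = 103,194,000 bytes.
Track F: 31,250 × 2,340 × 3 × 4 = 877,500,000 bytes.
Total = 4,160,520,000 bytes = 4160.5 MB.

4160.5 MB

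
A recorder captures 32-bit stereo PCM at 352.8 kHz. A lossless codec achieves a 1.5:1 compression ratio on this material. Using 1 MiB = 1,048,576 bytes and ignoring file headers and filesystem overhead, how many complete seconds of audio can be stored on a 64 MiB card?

Uncompressed byte rate = 352,800 × 4 × 2 = 2,822,400 bytes/s.
After 1.5:1 compression, effective rate ≈ 1881600 bytes/s.
Capacity = 64 × 1,048,576 = 67,108,864 bytes.
67,108,864 / effective rate ≈ 35.67 s → 35 seconds.

35 seconds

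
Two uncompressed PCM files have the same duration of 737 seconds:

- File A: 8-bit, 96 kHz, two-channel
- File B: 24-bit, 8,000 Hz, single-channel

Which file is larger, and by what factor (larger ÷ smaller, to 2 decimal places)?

File A, by a factor of 8.00

File A: 96,000 × 1 × 2 = 192,000 bytes/s.
File B: 8,000 × 3 × 1 = 24,000 bytes/s.
File A is larger; ratio = 141,504,000 / 17,688,000 = 8.00.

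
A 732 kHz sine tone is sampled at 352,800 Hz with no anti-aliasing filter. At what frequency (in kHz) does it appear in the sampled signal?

26.4 kHz

Nyquist = 352,800/2 = 176,400 Hz; 732,000 Hz exceeds it.
Alias = |732,000 − 2×352,800| = |732,000 − 705,600| = 26,400 Hz = 26.4 kHz.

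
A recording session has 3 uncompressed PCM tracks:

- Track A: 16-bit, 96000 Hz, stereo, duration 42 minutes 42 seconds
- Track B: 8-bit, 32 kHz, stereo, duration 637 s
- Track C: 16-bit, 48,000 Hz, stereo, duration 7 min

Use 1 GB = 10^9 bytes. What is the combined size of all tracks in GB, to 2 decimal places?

Track A: 42 minutes 42 seconds = 2,562 s; 96,000 × 2,562 × 2 × 2 = 983,808,000 bytes.
Track B: 32,000 × 637 × 1 × 2 = 40,768,000 bytes.
Track C: 7 min = 420 s; 48,000 × 420 × 2 × 2 = 80,640,000 bytes.
Total = 1,105,216,000 bytes = 1.11 GB.

1.11 GB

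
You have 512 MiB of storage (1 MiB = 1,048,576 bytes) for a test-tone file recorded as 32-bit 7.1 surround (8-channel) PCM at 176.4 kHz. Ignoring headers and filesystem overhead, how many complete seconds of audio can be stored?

95 seconds

Uncompressed byte rate = 176,400 × 4 × 8 = 5,644,800 bytes/s.
Capacity = 512 × 1,048,576 = 536,870,912 bytes.
536,870,912 / 5,644,800 ≈ 95.11 s → 95 seconds.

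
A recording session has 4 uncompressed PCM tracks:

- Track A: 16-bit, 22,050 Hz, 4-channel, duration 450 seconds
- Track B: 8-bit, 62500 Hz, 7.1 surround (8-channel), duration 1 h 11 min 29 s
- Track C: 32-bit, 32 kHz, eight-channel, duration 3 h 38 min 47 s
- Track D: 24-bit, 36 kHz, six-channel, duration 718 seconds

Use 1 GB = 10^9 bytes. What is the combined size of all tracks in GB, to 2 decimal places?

16.13 GB

Track A: 22,050 × 450 × 2 × 4 = 79,380,000 bytes.
Track B: 1 h 11 min 29 s = 4,289 s; 62,500 × 4,289 × 1 × 8 = 2,144,500,000 bytes.
Track C: 3 h 38 min 47 s = 13,127 s; 32,000 × 13,127 × 4 × 8 = 13,442,048,000 bytes.
Track D: 36,000 × 718 × 3 × 6 = 465,264,000 bytes.
Total = 16,131,192,000 bytes = 16.13 GB.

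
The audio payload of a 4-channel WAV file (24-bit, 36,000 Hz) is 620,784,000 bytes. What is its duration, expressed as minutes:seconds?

23:57

Byte rate = 36,000 × 3 × 4 = 432,000 bytes/s.
Duration = 620,784,000 / 432,000 = 1,437 s.
1,437 s = 23:57.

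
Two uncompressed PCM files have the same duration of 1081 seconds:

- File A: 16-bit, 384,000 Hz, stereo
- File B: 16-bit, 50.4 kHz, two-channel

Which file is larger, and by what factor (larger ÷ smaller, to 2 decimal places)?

File A: 384,000 × 2 × 2 = 1,536,000 bytes/s.
File B: 50,400 × 2 × 2 = 201,600 bytes/s.
File A is larger; ratio = 1,660,416,000 / 217,929,600 = 7.62.

File A, by a factor of 7.62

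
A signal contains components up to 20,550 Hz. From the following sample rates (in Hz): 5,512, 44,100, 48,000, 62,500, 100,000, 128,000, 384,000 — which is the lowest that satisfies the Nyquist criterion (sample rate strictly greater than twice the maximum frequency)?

Need sample rate > 2 × 20,550 = 41,100 Hz.
Lowest listed rate above 41,100 Hz is 44,100 Hz.

44,100 Hz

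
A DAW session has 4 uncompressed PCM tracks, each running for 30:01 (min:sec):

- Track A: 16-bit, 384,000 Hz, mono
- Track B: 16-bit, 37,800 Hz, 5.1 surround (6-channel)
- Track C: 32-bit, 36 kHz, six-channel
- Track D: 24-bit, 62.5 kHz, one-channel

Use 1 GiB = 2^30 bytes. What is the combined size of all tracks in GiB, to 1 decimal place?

30:01 (min:sec) = 1,801 s.
Track A: 384,000 × 1,801 × 2 × 1 = 1,383,168,000 bytes.
Track B: 37,800 × 1,801 × 2 × 6 = 816,933,600 bytes.
Track C: 36,000 × 1,801 × 4 × 6 = 1,556,064,000 bytes.
Track D: 62,500 × 1,801 × 3 × 1 = 337,687,500 bytes.
Total = 4,093,853,100 bytes = 3.8 GiB.

3.8 GiB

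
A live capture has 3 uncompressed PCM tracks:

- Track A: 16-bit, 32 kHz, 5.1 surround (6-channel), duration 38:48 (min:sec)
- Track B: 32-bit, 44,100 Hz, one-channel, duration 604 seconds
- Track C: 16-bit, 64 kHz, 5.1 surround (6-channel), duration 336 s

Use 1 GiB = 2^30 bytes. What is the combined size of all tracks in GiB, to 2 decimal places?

1.17 GiB

Track A: 38:48 (min:sec) = 2,328 s; 32,000 × 2,328 × 2 × 6 = 893,952,000 bytes.
Track B: 44,100 × 604 × 4 × 1 = 106,545,600 bytes.
Track C: 64,000 × 336 × 2 × 6 = 258,048,000 bytes.
Total = 1,258,545,600 bytes = 1.17 GiB.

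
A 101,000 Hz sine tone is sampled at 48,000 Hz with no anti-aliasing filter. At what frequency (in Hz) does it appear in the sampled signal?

Nyquist = 48,000/2 = 24,000 Hz; 101,000 Hz exceeds it.
Alias = |101,000 − 2×48,000| = |101,000 − 96,000| = 5,000 Hz.

5,000 Hz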